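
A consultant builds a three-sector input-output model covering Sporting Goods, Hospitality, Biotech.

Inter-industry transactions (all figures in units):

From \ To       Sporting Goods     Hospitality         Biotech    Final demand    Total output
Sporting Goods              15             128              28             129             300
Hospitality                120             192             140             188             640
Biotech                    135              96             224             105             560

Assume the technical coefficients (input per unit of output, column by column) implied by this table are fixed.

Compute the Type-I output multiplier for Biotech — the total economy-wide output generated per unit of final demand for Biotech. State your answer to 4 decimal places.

Technical coefficients a_ij = z_ij / X_j:
  a_11 = 15/300 = 0.05, a_21 = 120/300 = 0.40, a_31 = 135/300 = 0.45
  a_12 = 128/640 = 0.20, a_22 = 192/640 = 0.30, a_32 = 96/640 = 0.15
  a_13 = 28/560 = 0.05, a_23 = 140/560 = 0.25, a_33 = 224/560 = 0.40
I − A =
  [   0.95    -0.20    -0.05]
  [  -0.40     0.70    -0.25]
  [  -0.45    -0.15     0.60]
Cofactors of I−A, C_ij = (−1)^(i+j)·(minor ij) (rows/columns in the sector order above):
  C_11 = (0.70)(0.60) − (-0.25)(-0.15) = 0.3825
  C_12 = −[(-0.40)(0.60) − (-0.25)(-0.45)] = 0.3525
  C_13 = (-0.40)(-0.15) − (0.70)(-0.45) = 0.3750
  C_21 = −[(-0.20)(0.60) − (-0.05)(-0.15)] = 0.1275
  C_22 = (0.95)(0.60) − (-0.05)(-0.45) = 0.5475
  C_23 = −[(0.95)(-0.15) − (-0.20)(-0.45)] = 0.2325
  C_31 = (-0.20)(-0.25) − (-0.05)(0.70) = 0.0850
  C_32 = −[(0.95)(-0.25) − (-0.05)(-0.40)] = 0.2575
  C_33 = (0.95)(0.70) − (-0.20)(-0.40) = 0.5850
det(I−A) = Σ_j (I−A)_1j·C_1j = (0.95)(0.3825) + (-0.20)(0.3525) + (-0.05)(0.3750) = 0.274125
adj(I−A) = Cᵀ =
  [ 0.3825   0.1275   0.0850]
  [ 0.3525   0.5475   0.2575]
  [ 0.3750   0.2325   0.5850]
(I − A)⁻¹ = adj(I−A) / det(I−A) ≈
  [   1.39535     0.46512     0.31008]
  [   1.28591     1.99726     0.93935]
  [   1.36799     0.84815     2.13406]
The output multiplier for sector j is the column-j sum of the Leontief inverse (I − A)⁻¹ = adj(I−A) / det(I−A).
Column 3 of adj(I−A): (0.0850, 0.2575, 0.5850); det(I−A) = 0.274125.
m_3 = (0.0850 + 0.2575 + 0.5850) / 0.274125 = 0.9275 / 0.274125 ≈ 3.3835.

m_3 = 3.3835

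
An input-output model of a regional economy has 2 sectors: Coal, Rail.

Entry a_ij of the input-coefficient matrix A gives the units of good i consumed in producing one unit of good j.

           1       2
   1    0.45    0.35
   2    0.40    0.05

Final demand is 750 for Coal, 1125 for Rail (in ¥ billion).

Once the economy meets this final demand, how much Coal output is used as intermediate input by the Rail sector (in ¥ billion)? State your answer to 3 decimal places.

I − A =
  [   0.55    -0.35]
  [  -0.40     0.95]
det(I−A) = (0.55)(0.95) − (-0.35)(-0.40) = 0.3825
adj(I−A) = [[0.95, 0.35], [0.40, 0.55]]
(I − A)⁻¹ = adj(I−A) / det(I−A) ≈
  [   2.4837     0.9150]
  [   1.0458     1.4379]
First solve x = (I − A)⁻¹ d = adj(I−A)·d / det(I−A); in particular x_2 = (0.40·750 + 0.55·1125) / 0.3825 = 918.75 / 0.3825 ≈ 2401.96078.
Intermediate flow from 1 to 2: z_12 = a_12 · x_2 = 0.35 × 918.75 / 0.3825 = 321.5625 / 0.3825 ≈ 840.686.

z_12 = 840.686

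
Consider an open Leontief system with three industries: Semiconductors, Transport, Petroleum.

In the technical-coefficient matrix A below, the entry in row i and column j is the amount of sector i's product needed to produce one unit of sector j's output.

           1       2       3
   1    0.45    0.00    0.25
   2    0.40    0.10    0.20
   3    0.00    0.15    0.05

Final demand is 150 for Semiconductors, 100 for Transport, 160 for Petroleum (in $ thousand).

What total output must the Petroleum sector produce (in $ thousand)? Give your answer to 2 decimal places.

x_3 = 219.83

I − A =
  [   0.55     0.00    -0.25]
  [  -0.40     0.90    -0.20]
  [   0.00    -0.15     0.95]
Cofactors of I−A, C_ij = (−1)^(i+j)·(minor ij) (rows/columns in the sector order above):
  C_11 = (0.90)(0.95) − (-0.20)(-0.15) = 0.8250
  C_12 = −[(-0.40)(0.95) − (-0.20)(0.00)] = 0.3800
  C_13 = (-0.40)(-0.15) − (0.90)(0.00) = 0.0600
  C_21 = −[(0.00)(0.95) − (-0.25)(-0.15)] = 0.0375
  C_22 = (0.55)(0.95) − (-0.25)(0.00) = 0.5225
  C_23 = −[(0.55)(-0.15) − (0.00)(0.00)] = 0.0825
  C_31 = (0.00)(-0.20) − (-0.25)(0.90) = 0.2250
  C_32 = −[(0.55)(-0.20) − (-0.25)(-0.40)] = 0.2100
  C_33 = (0.55)(0.90) − (0.00)(-0.40) = 0.4950
det(I−A) = Σ_j (I−A)_1j·C_1j = (0.55)(0.8250) + (0.00)(0.3800) + (-0.25)(0.0600) = 0.43875
adj(I−A) = Cᵀ =
  [ 0.8250   0.0375   0.2250]
  [ 0.3800   0.5225   0.2100]
  [ 0.0600   0.0825   0.4950]
(I − A)⁻¹ = adj(I−A) / det(I−A) ≈
  [   1.8803     0.0855     0.5128]
  [   0.8661     1.1909     0.4786]
  [   0.1368     0.1880     1.1282]
x = (I − A)⁻¹ d = adj(I−A)·d / det(I−A), with det(I−A) = 0.43875:
  x_1 = (0.8250·150 + 0.0375·100 + 0.2250·160) / 0.43875 = 163.50 / 0.43875 ≈ 372.65
  x_2 = (0.3800·150 + 0.5225·100 + 0.2100·160) / 0.43875 = 142.85 / 0.43875 ≈ 325.58
  x_3 = (0.0600·150 + 0.0825·100 + 0.4950·160) / 0.43875 = 96.45 / 0.43875 ≈ 219.83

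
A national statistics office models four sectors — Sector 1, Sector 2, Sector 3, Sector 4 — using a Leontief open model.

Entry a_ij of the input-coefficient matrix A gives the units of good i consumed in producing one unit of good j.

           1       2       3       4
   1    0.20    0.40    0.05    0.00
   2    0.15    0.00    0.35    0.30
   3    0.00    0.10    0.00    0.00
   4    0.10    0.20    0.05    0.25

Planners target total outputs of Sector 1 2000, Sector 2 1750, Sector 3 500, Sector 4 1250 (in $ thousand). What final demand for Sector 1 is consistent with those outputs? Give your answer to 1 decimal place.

I − A =
  [   0.80    -0.40    -0.05     0.00]
  [  -0.15     1.00    -0.35    -0.30]
  [   0.00    -0.10     1.00     0.00]
  [  -0.10    -0.20    -0.05     0.75]
d = (I − A) x:
  d_1 = (+0.80)·2000 + (-0.40)·1750 + (-0.05)·500 + (+0.00)·1250 = 875.0
  d_2 = (-0.15)·2000 + (+1.00)·1750 + (-0.35)·500 + (-0.30)·1250 = 900.0
  d_3 = (+0.00)·2000 + (-0.10)·1750 + (+1.00)·500 + (+0.00)·1250 = 325.0
  d_4 = (-0.10)·2000 + (-0.20)·1750 + (-0.05)·500 + (+0.75)·1250 = 362.5

d_1 = 875.0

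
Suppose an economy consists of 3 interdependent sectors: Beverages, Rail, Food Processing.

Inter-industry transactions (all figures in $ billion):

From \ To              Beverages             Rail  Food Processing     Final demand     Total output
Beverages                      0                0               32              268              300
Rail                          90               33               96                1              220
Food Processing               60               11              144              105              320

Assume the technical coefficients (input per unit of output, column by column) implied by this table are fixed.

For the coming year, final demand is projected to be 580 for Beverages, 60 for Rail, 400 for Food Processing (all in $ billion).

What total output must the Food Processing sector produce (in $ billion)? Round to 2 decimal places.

Technical coefficients a_ij = z_ij / X_j:
  a_BB = 0/300 = 0.00, a_RB = 90/300 = 0.30, a_FB = 60/300 = 0.20
  a_BR = 0/220 = 0.00, a_RR = 33/220 = 0.15, a_FR = 11/220 = 0.05
  a_BF = 32/320 = 0.10, a_RF = 96/320 = 0.30, a_FF = 144/320 = 0.45
I − A =
  [   1.00     0.00    -0.10]
  [  -0.30     0.85    -0.30]
  [  -0.20    -0.05     0.55]
Cofactors of I−A, C_ij = (−1)^(i+j)·(minor ij) (rows/columns in the sector order above):
  C_11 = (0.85)(0.55) − (-0.30)(-0.05) = 0.4525
  C_12 = −[(-0.30)(0.55) − (-0.30)(-0.20)] = 0.2250
  C_13 = (-0.30)(-0.05) − (0.85)(-0.20) = 0.1850
  C_21 = −[(0.00)(0.55) − (-0.10)(-0.05)] = 0.0050
  C_22 = (1.00)(0.55) − (-0.10)(-0.20) = 0.5300
  C_23 = −[(1.00)(-0.05) − (0.00)(-0.20)] = 0.0500
  C_31 = (0.00)(-0.30) − (-0.10)(0.85) = 0.0850
  C_32 = −[(1.00)(-0.30) − (-0.10)(-0.30)] = 0.3300
  C_33 = (1.00)(0.85) − (0.00)(-0.30) = 0.8500
det(I−A) = Σ_j (I−A)_1j·C_1j = (1.00)(0.4525) + (0.00)(0.2250) + (-0.10)(0.1850) = 0.4340
adj(I−A) = Cᵀ =
  [ 0.4525   0.0050   0.0850]
  [ 0.2250   0.5300   0.3300]
  [ 0.1850   0.0500   0.8500]
(I − A)⁻¹ = adj(I−A) / det(I−A) ≈
  [   1.0426     0.0115     0.1959]
  [   0.5184     1.2212     0.7604]
  [   0.4263     0.1152     1.9585]
x = (I − A)⁻¹ d = adj(I−A)·d / det(I−A), with det(I−A) = 0.4340:
  x_B = (0.4525·580 + 0.0050·60 + 0.0850·400) / 0.4340 = 296.75 / 0.4340 ≈ 683.76
  x_R = (0.2250·580 + 0.5300·60 + 0.3300·400) / 0.4340 = 294.30 / 0.4340 ≈ 678.11
  x_F = (0.1850·580 + 0.0500·60 + 0.8500·400) / 0.4340 = 450.30 / 0.4340 ≈ 1037.56

x_F = 1037.56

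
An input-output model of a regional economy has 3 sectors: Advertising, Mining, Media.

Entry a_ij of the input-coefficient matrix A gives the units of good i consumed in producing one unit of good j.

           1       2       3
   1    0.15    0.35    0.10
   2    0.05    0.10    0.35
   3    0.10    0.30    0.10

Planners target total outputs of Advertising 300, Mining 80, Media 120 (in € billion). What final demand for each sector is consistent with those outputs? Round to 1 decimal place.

I − A =
  [   0.85    -0.35    -0.10]
  [  -0.05     0.90    -0.35]
  [  -0.10    -0.30     0.90]
d = (I − A) x:
  d_1 = (+0.85)·300 + (-0.35)·80 + (-0.10)·120 = 215.0
  d_2 = (-0.05)·300 + (+0.90)·80 + (-0.35)·120 = 15.0
  d_3 = (-0.10)·300 + (-0.30)·80 + (+0.90)·120 = 54.0

d_1 = 215.0, d_2 = 15.0, d_3 = 54.0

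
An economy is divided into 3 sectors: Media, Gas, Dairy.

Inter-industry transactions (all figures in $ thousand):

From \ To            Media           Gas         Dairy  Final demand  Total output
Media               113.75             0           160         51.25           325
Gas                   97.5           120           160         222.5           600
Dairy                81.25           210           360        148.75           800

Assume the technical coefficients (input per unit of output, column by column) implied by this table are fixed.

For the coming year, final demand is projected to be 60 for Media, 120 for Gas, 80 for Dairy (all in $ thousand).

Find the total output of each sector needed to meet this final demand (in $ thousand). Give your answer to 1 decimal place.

Technical coefficients a_ij = z_ij / X_j:
  a_11 = 113.75/325 = 0.35, a_21 = 97.5/325 = 0.30, a_31 = 81.25/325 = 0.25
  a_12 = 0/600 = 0.00, a_22 = 120/600 = 0.20, a_32 = 210/600 = 0.35
  a_13 = 160/800 = 0.20, a_23 = 160/800 = 0.20, a_33 = 360/800 = 0.45
I − A =
  [   0.65     0.00    -0.20]
  [  -0.30     0.80    -0.20]
  [  -0.25    -0.35     0.55]
Cofactors of I−A, C_ij = (−1)^(i+j)·(minor ij) (rows/columns in the sector order above):
  C_11 = (0.80)(0.55) − (-0.20)(-0.35) = 0.3700
  C_12 = −[(-0.30)(0.55) − (-0.20)(-0.25)] = 0.2150
  C_13 = (-0.30)(-0.35) − (0.80)(-0.25) = 0.3050
  C_21 = −[(0.00)(0.55) − (-0.20)(-0.35)] = 0.0700
  C_22 = (0.65)(0.55) − (-0.20)(-0.25) = 0.3075
  C_23 = −[(0.65)(-0.35) − (0.00)(-0.25)] = 0.2275
  C_31 = (0.00)(-0.20) − (-0.20)(0.80) = 0.1600
  C_32 = −[(0.65)(-0.20) − (-0.20)(-0.30)] = 0.1900
  C_33 = (0.65)(0.80) − (0.00)(-0.30) = 0.5200
det(I−A) = Σ_j (I−A)_1j·C_1j = (0.65)(0.3700) + (0.00)(0.2150) + (-0.20)(0.3050) = 0.1795
adj(I−A) = Cᵀ =
  [ 0.3700   0.0700   0.1600]
  [ 0.2150   0.3075   0.1900]
  [ 0.3050   0.2275   0.5200]
(I − A)⁻¹ = adj(I−A) / det(I−A) ≈
  [   2.0613     0.3900     0.8914]
  [   1.1978     1.7131     1.0585]
  [   1.6992     1.2674     2.8969]
x = (I − A)⁻¹ d = adj(I−A)·d / det(I−A), with det(I−A) = 0.1795:
  x_1 = (0.3700·60 + 0.0700·120 + 0.1600·80) / 0.1795 = 43.40 / 0.1795 ≈ 241.8
  x_2 = (0.2150·60 + 0.3075·120 + 0.1900·80) / 0.1795 = 65.00 / 0.1795 ≈ 362.1
  x_3 = (0.3050·60 + 0.2275·120 + 0.5200·80) / 0.1795 = 87.20 / 0.1795 ≈ 485.8

x_1 = 241.8, x_2 = 362.1, x_3 = 485.8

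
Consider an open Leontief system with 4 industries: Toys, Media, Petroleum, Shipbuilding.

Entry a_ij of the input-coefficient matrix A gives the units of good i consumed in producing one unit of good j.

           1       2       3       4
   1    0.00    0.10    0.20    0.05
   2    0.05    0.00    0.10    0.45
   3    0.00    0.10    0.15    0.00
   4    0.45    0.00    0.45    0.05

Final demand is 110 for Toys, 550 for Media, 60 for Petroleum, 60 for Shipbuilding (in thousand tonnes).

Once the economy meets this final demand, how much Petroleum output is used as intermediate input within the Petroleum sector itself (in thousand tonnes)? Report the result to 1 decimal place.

z_33 = 22.7

I − A =
  [   1.00    -0.10    -0.20    -0.05]
  [  -0.05     1.00    -0.10    -0.45]
  [   0.00    -0.10     0.85     0.00]
  [  -0.45     0.00    -0.45     0.95]
Compute the cofactors C_ij = (−1)^(i+j)·(3×3 minor ij) of I−A; the adjugate is their transpose:
adj(I−A) = Cᵀ =
  [ 0.777750   0.102000   0.242250   0.089250]
  [ 0.212500   0.788375   0.346375   0.384625]
  [ 0.025000   0.092750   0.902500   0.045250]
  [ 0.380250   0.092250   0.542250   0.834750]
det(I−A) = Σ_j (I−A)_1j·C_1j = (1.00)(0.777750) + (-0.10)(0.212500) + (-0.20)(0.025000) + (-0.05)(0.380250) = 0.7324875
(I − A)⁻¹ = adj(I−A) / det(I−A) ≈
  [   1.0618     0.1393     0.3307     0.1218]
  [   0.2901     1.0763     0.4729     0.5251]
  [   0.0341     0.1266     1.2321     0.0618]
  [   0.5191     0.1259     0.7403     1.1396]
First solve x = (I − A)⁻¹ d = adj(I−A)·d / det(I−A); in particular x_3 = (0.025000·110 + 0.092750·550 + 0.902500·60 + 0.045250·60) / 0.7324875 = 110.6275 / 0.7324875 ≈ 151.030.
Intermediate flow from 3 to 3: z_33 = a_33 · x_3 = 0.15 × 110.6275 / 0.7324875 = 16.594125 / 0.7324875 ≈ 22.7.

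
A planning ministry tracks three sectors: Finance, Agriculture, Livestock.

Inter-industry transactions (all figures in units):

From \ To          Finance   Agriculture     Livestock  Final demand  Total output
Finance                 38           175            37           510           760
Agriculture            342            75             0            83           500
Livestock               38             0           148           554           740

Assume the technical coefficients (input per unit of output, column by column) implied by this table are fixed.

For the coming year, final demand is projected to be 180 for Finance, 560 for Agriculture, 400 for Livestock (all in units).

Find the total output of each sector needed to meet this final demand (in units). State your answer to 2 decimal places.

x_1 = 571.95, x_2 = 961.62, x_3 = 535.75

Technical coefficients a_ij = z_ij / X_j:
  a_11 = 38/760 = 0.05, a_21 = 342/760 = 0.45, a_31 = 38/760 = 0.05
  a_12 = 175/500 = 0.35, a_22 = 75/500 = 0.15, a_32 = 0/500 = 0.00
  a_13 = 37/740 = 0.05, a_23 = 0/740 = 0.00, a_33 = 148/740 = 0.20
I − A =
  [   0.95    -0.35    -0.05]
  [  -0.45     0.85     0.00]
  [  -0.05     0.00     0.80]
Cofactors of I−A, C_ij = (−1)^(i+j)·(minor ij) (rows/columns in the sector order above):
  C_11 = (0.85)(0.80) − (0.00)(0.00) = 0.6800
  C_12 = −[(-0.45)(0.80) − (0.00)(-0.05)] = 0.3600
  C_13 = (-0.45)(0.00) − (0.85)(-0.05) = 0.0425
  C_21 = −[(-0.35)(0.80) − (-0.05)(0.00)] = 0.2800
  C_22 = (0.95)(0.80) − (-0.05)(-0.05) = 0.7575
  C_23 = −[(0.95)(0.00) − (-0.35)(-0.05)] = 0.0175
  C_31 = (-0.35)(0.00) − (-0.05)(0.85) = 0.0425
  C_32 = −[(0.95)(0.00) − (-0.05)(-0.45)] = 0.0225
  C_33 = (0.95)(0.85) − (-0.35)(-0.45) = 0.6500
det(I−A) = Σ_j (I−A)_1j·C_1j = (0.95)(0.6800) + (-0.35)(0.3600) + (-0.05)(0.0425) = 0.517875
adj(I−A) = Cᵀ =
  [ 0.6800   0.2800   0.0425]
  [ 0.3600   0.7575   0.0225]
  [ 0.0425   0.0175   0.6500]
(I − A)⁻¹ = adj(I−A) / det(I−A) ≈
  [   1.3131     0.5407     0.0821]
  [   0.6951     1.4627     0.0434]
  [   0.0821     0.0338     1.2551]
x = (I − A)⁻¹ d = adj(I−A)·d / det(I−A), with det(I−A) = 0.517875:
  x_1 = (0.6800·180 + 0.2800·560 + 0.0425·400) / 0.517875 = 296.20 / 0.517875 ≈ 571.95
  x_2 = (0.3600·180 + 0.7575·560 + 0.0225·400) / 0.517875 = 498.00 / 0.517875 ≈ 961.62
  x_3 = (0.0425·180 + 0.0175·560 + 0.6500·400) / 0.517875 = 277.45 / 0.517875 ≈ 535.75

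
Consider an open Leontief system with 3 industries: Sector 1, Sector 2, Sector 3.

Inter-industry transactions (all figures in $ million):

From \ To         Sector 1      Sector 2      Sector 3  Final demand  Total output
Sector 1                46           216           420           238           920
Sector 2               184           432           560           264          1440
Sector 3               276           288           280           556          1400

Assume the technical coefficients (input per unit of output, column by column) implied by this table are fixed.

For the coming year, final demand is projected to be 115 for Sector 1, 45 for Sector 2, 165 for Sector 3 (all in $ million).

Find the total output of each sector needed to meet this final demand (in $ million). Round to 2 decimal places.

Technical coefficients a_ij = z_ij / X_j:
  a_11 = 46/920 = 0.05, a_21 = 184/920 = 0.20, a_31 = 276/920 = 0.30
  a_12 = 216/1440 = 0.15, a_22 = 432/1440 = 0.30, a_32 = 288/1440 = 0.20
  a_13 = 420/1400 = 0.30, a_23 = 560/1400 = 0.40, a_33 = 280/1400 = 0.20
I − A =
  [   0.95    -0.15    -0.30]
  [  -0.20     0.70    -0.40]
  [  -0.30    -0.20     0.80]
Cofactors of I−A, C_ij = (−1)^(i+j)·(minor ij) (rows/columns in the sector order above):
  C_11 = (0.70)(0.80) − (-0.40)(-0.20) = 0.4800
  C_12 = −[(-0.20)(0.80) − (-0.40)(-0.30)] = 0.2800
  C_13 = (-0.20)(-0.20) − (0.70)(-0.30) = 0.2500
  C_21 = −[(-0.15)(0.80) − (-0.30)(-0.20)] = 0.1800
  C_22 = (0.95)(0.80) − (-0.30)(-0.30) = 0.6700
  C_23 = −[(0.95)(-0.20) − (-0.15)(-0.30)] = 0.2350
  C_31 = (-0.15)(-0.40) − (-0.30)(0.70) = 0.2700
  C_32 = −[(0.95)(-0.40) − (-0.30)(-0.20)] = 0.4400
  C_33 = (0.95)(0.70) − (-0.15)(-0.20) = 0.6350
det(I−A) = Σ_j (I−A)_1j·C_1j = (0.95)(0.4800) + (-0.15)(0.2800) + (-0.30)(0.2500) = 0.3390
adj(I−A) = Cᵀ =
  [ 0.4800   0.1800   0.2700]
  [ 0.2800   0.6700   0.4400]
  [ 0.2500   0.2350   0.6350]
(I − A)⁻¹ = adj(I−A) / det(I−A) ≈
  [   1.4159     0.5310     0.7965]
  [   0.8260     1.9764     1.2979]
  [   0.7375     0.6932     1.8732]
x = (I − A)⁻¹ d = adj(I−A)·d / det(I−A), with det(I−A) = 0.3390:
  x_1 = (0.4800·115 + 0.1800·45 + 0.2700·165) / 0.3390 = 107.85 / 0.3390 ≈ 318.14
  x_2 = (0.2800·115 + 0.6700·45 + 0.4400·165) / 0.3390 = 134.95 / 0.3390 ≈ 398.08
  x_3 = (0.2500·115 + 0.2350·45 + 0.6350·165) / 0.3390 = 144.10 / 0.3390 ≈ 425.07

x_1 = 318.14, x_2 = 398.08, x_3 = 425.07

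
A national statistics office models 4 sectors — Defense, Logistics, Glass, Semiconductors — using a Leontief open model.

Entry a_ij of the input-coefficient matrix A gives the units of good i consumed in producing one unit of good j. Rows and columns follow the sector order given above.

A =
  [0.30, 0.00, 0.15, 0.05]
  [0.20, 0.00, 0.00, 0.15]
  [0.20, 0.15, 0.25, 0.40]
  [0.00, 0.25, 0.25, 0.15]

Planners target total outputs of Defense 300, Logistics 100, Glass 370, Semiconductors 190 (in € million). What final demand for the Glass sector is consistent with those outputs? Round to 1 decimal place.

d_G = 126.5

I − A =
  [   0.70     0.00    -0.15    -0.05]
  [  -0.20     1.00     0.00    -0.15]
  [  -0.20    -0.15     0.75    -0.40]
  [   0.00    -0.25    -0.25     0.85]
d = (I − A) x:
  d_D = (+0.70)·300 + (+0.00)·100 + (-0.15)·370 + (-0.05)·190 = 145.0
  d_L = (-0.20)·300 + (+1.00)·100 + (+0.00)·370 + (-0.15)·190 = 11.5
  d_G = (-0.20)·300 + (-0.15)·100 + (+0.75)·370 + (-0.40)·190 = 126.5
  d_S = (+0.00)·300 + (-0.25)·100 + (-0.25)·370 + (+0.85)·190 = 44.0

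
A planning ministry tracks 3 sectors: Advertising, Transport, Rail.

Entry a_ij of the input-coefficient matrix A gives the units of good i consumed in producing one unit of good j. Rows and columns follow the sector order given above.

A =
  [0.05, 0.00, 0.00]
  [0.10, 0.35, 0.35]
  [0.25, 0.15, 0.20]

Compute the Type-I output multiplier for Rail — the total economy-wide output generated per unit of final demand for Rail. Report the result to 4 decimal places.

m_R = 2.1390

I − A =
  [   0.95     0.00     0.00]
  [  -0.10     0.65    -0.35]
  [  -0.25    -0.15     0.80]
Cofactors of I−A, C_ij = (−1)^(i+j)·(minor ij) (rows/columns in the sector order above):
  C_11 = (0.65)(0.80) − (-0.35)(-0.15) = 0.4675
  C_12 = −[(-0.10)(0.80) − (-0.35)(-0.25)] = 0.1675
  C_13 = (-0.10)(-0.15) − (0.65)(-0.25) = 0.1775
  C_21 = −[(0.00)(0.80) − (0.00)(-0.15)] = 0.0000
  C_22 = (0.95)(0.80) − (0.00)(-0.25) = 0.7600
  C_23 = −[(0.95)(-0.15) − (0.00)(-0.25)] = 0.1425
  C_31 = (0.00)(-0.35) − (0.00)(0.65) = 0.0000
  C_32 = −[(0.95)(-0.35) − (0.00)(-0.10)] = 0.3325
  C_33 = (0.95)(0.65) − (0.00)(-0.10) = 0.6175
det(I−A) = Σ_j (I−A)_1j·C_1j = (0.95)(0.4675) + (0.00)(0.1675) + (0.00)(0.1775) = 0.444125
adj(I−A) = Cᵀ =
  [ 0.4675   0.0000   0.0000]
  [ 0.1675   0.7600   0.3325]
  [ 0.1775   0.1425   0.6175]
(I − A)⁻¹ = adj(I−A) / det(I−A) ≈
  [   1.05263     0.00000     0.00000]
  [   0.37715     1.71123     0.74866]
  [   0.39966     0.32086     1.39037]
The output multiplier for sector j is the column-j sum of the Leontief inverse (I − A)⁻¹ = adj(I−A) / det(I−A).
Column R of adj(I−A): (0.0000, 0.3325, 0.6175); det(I−A) = 0.444125.
m_R = (0.0000 + 0.3325 + 0.6175) / 0.444125 = 0.95 / 0.444125 ≈ 2.1390.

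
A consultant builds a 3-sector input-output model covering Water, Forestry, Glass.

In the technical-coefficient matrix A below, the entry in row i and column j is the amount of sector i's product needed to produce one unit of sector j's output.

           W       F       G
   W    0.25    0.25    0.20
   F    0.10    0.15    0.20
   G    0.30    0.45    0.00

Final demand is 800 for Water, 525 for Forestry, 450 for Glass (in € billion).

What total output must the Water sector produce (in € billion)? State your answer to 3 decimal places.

x_W = 1884.043

I − A =
  [   0.75    -0.25    -0.20]
  [  -0.10     0.85    -0.20]
  [  -0.30    -0.45     1.00]
Cofactors of I−A, C_ij = (−1)^(i+j)·(minor ij) (rows/columns in the sector order above):
  C_11 = (0.85)(1.00) − (-0.20)(-0.45) = 0.7600
  C_12 = −[(-0.10)(1.00) − (-0.20)(-0.30)] = 0.1600
  C_13 = (-0.10)(-0.45) − (0.85)(-0.30) = 0.3000
  C_21 = −[(-0.25)(1.00) − (-0.20)(-0.45)] = 0.3400
  C_22 = (0.75)(1.00) − (-0.20)(-0.30) = 0.6900
  C_23 = −[(0.75)(-0.45) − (-0.25)(-0.30)] = 0.4125
  C_31 = (-0.25)(-0.20) − (-0.20)(0.85) = 0.2200
  C_32 = −[(0.75)(-0.20) − (-0.20)(-0.10)] = 0.1700
  C_33 = (0.75)(0.85) − (-0.25)(-0.10) = 0.6125
det(I−A) = Σ_j (I−A)_1j·C_1j = (0.75)(0.7600) + (-0.25)(0.1600) + (-0.20)(0.3000) = 0.4700
adj(I−A) = Cᵀ =
  [ 0.7600   0.3400   0.2200]
  [ 0.1600   0.6900   0.1700]
  [ 0.3000   0.4125   0.6125]
(I − A)⁻¹ = adj(I−A) / det(I−A) ≈
  [   1.6170     0.7234     0.4681]
  [   0.3404     1.4681     0.3617]
  [   0.6383     0.8777     1.3032]
x = (I − A)⁻¹ d = adj(I−A)·d / det(I−A), with det(I−A) = 0.4700:
  x_W = (0.7600·800 + 0.3400·525 + 0.2200·450) / 0.4700 = 885.50 / 0.4700 ≈ 1884.043
  x_F = (0.1600·800 + 0.6900·525 + 0.1700·450) / 0.4700 = 566.75 / 0.4700 ≈ 1205.851
  x_G = (0.3000·800 + 0.4125·525 + 0.6125·450) / 0.4700 = 732.1875 / 0.4700 ≈ 1557.846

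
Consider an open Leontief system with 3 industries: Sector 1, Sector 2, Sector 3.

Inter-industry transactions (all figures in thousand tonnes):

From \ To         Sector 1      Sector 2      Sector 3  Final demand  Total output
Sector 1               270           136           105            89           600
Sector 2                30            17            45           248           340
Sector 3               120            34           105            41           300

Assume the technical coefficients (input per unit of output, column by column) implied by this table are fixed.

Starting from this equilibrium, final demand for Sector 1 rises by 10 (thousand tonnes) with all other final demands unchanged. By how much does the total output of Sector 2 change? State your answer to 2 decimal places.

Δx_2 = 2.62

Technical coefficients a_ij = z_ij / X_j:
  a_11 = 270/600 = 0.45, a_21 = 30/600 = 0.05, a_31 = 120/600 = 0.20
  a_12 = 136/340 = 0.40, a_22 = 17/340 = 0.05, a_32 = 34/340 = 0.10
  a_13 = 105/300 = 0.35, a_23 = 45/300 = 0.15, a_33 = 105/300 = 0.35
I − A =
  [   0.55    -0.40    -0.35]
  [  -0.05     0.95    -0.15]
  [  -0.20    -0.10     0.65]
Cofactors of I−A, C_ij = (−1)^(i+j)·(minor ij) (rows/columns in the sector order above):
  C_11 = (0.95)(0.65) − (-0.15)(-0.10) = 0.6025
  C_12 = −[(-0.05)(0.65) − (-0.15)(-0.20)] = 0.0625
  C_13 = (-0.05)(-0.10) − (0.95)(-0.20) = 0.1950
  C_21 = −[(-0.40)(0.65) − (-0.35)(-0.10)] = 0.2950
  C_22 = (0.55)(0.65) − (-0.35)(-0.20) = 0.2875
  C_23 = −[(0.55)(-0.10) − (-0.40)(-0.20)] = 0.1350
  C_31 = (-0.40)(-0.15) − (-0.35)(0.95) = 0.3925
  C_32 = −[(0.55)(-0.15) − (-0.35)(-0.05)] = 0.1000
  C_33 = (0.55)(0.95) − (-0.40)(-0.05) = 0.5025
det(I−A) = Σ_j (I−A)_1j·C_1j = (0.55)(0.6025) + (-0.40)(0.0625) + (-0.35)(0.1950) = 0.238125
adj(I−A) = Cᵀ =
  [ 0.6025   0.2950   0.3925]
  [ 0.0625   0.2875   0.1000]
  [ 0.1950   0.1350   0.5025]
(I − A)⁻¹ = adj(I−A) / det(I−A) ≈
  [   2.5302     1.2388     1.6483]
  [   0.2625     1.2073     0.4199]
  [   0.8189     0.5669     2.1102]
Δx = (I − A)⁻¹ Δd with Δd having +10 in the Sector 1 component and 0 elsewhere.
So Δx_2 = L_21 · (+10), where L_21 = adj(I−A)_21 / det(I−A) = 0.0625 / 0.238125.
Δx_2 = 0.0625 × (+10) / 0.238125 = 0.625 / 0.238125 ≈ 2.62.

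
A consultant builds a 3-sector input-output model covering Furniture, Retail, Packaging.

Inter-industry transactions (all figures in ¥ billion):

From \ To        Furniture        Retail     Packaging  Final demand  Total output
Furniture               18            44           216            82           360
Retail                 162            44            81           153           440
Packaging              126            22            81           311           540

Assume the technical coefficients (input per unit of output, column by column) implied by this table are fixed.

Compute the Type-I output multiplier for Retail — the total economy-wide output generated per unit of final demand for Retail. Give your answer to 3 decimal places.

m_R = 1.580

Technical coefficients a_ij = z_ij / X_j:
  a_FF = 18/360 = 0.05, a_RF = 162/360 = 0.45, a_PF = 126/360 = 0.35
  a_FR = 44/440 = 0.10, a_RR = 44/440 = 0.10, a_PR = 22/440 = 0.05
  a_FP = 216/540 = 0.40, a_RP = 81/540 = 0.15, a_PP = 81/540 = 0.15
I − A =
  [   0.95    -0.10    -0.40]
  [  -0.45     0.90    -0.15]
  [  -0.35    -0.05     0.85]
Cofactors of I−A, C_ij = (−1)^(i+j)·(minor ij) (rows/columns in the sector order above):
  C_11 = (0.90)(0.85) − (-0.15)(-0.05) = 0.7575
  C_12 = −[(-0.45)(0.85) − (-0.15)(-0.35)] = 0.4350
  C_13 = (-0.45)(-0.05) − (0.90)(-0.35) = 0.3375
  C_21 = −[(-0.10)(0.85) − (-0.40)(-0.05)] = 0.1050
  C_22 = (0.95)(0.85) − (-0.40)(-0.35) = 0.6675
  C_23 = −[(0.95)(-0.05) − (-0.10)(-0.35)] = 0.0825
  C_31 = (-0.10)(-0.15) − (-0.40)(0.90) = 0.3750
  C_32 = −[(0.95)(-0.15) − (-0.40)(-0.45)] = 0.3225
  C_33 = (0.95)(0.90) − (-0.10)(-0.45) = 0.8100
det(I−A) = Σ_j (I−A)_1j·C_1j = (0.95)(0.7575) + (-0.10)(0.4350) + (-0.40)(0.3375) = 0.541125
adj(I−A) = Cᵀ =
  [ 0.7575   0.1050   0.3750]
  [ 0.4350   0.6675   0.3225]
  [ 0.3375   0.0825   0.8100]
(I − A)⁻¹ = adj(I−A) / det(I−A) ≈
  [   1.3999     0.1940     0.6930]
  [   0.8039     1.2335     0.5960]
  [   0.6237     0.1525     1.4969]
The output multiplier for sector j is the column-j sum of the Leontief inverse (I − A)⁻¹ = adj(I−A) / det(I−A).
Column R of adj(I−A): (0.1050, 0.6675, 0.0825); det(I−A) = 0.541125.
m_R = (0.1050 + 0.6675 + 0.0825) / 0.541125 = 0.855 / 0.541125 ≈ 1.580.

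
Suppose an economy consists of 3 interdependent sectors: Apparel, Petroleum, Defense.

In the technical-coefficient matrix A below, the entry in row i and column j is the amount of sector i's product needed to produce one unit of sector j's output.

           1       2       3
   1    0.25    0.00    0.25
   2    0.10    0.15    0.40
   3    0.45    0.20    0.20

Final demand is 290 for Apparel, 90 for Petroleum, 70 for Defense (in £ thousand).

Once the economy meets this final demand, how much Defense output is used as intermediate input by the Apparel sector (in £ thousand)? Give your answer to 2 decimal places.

z_31 = 249.07

I − A =
  [   0.75     0.00    -0.25]
  [  -0.10     0.85    -0.40]
  [  -0.45    -0.20     0.80]
Cofactors of I−A, C_ij = (−1)^(i+j)·(minor ij) (rows/columns in the sector order above):
  C_11 = (0.85)(0.80) − (-0.40)(-0.20) = 0.6000
  C_12 = −[(-0.10)(0.80) − (-0.40)(-0.45)] = 0.2600
  C_13 = (-0.10)(-0.20) − (0.85)(-0.45) = 0.4025
  C_21 = −[(0.00)(0.80) − (-0.25)(-0.20)] = 0.0500
  C_22 = (0.75)(0.80) − (-0.25)(-0.45) = 0.4875
  C_23 = −[(0.75)(-0.20) − (0.00)(-0.45)] = 0.1500
  C_31 = (0.00)(-0.40) − (-0.25)(0.85) = 0.2125
  C_32 = −[(0.75)(-0.40) − (-0.25)(-0.10)] = 0.3250
  C_33 = (0.75)(0.85) − (0.00)(-0.10) = 0.6375
det(I−A) = Σ_j (I−A)_1j·C_1j = (0.75)(0.6000) + (0.00)(0.2600) + (-0.25)(0.4025) = 0.349375
adj(I−A) = Cᵀ =
  [ 0.6000   0.0500   0.2125]
  [ 0.2600   0.4875   0.3250]
  [ 0.4025   0.1500   0.6375]
(I − A)⁻¹ = adj(I−A) / det(I−A) ≈
  [   1.7174     0.1431     0.6082]
  [   0.7442     1.3953     0.9302]
  [   1.1521     0.4293     1.8247]
First solve x = (I − A)⁻¹ d = adj(I−A)·d / det(I−A); in particular x_1 = (0.6000·290 + 0.0500·90 + 0.2125·70) / 0.349375 = 193.375 / 0.349375 ≈ 553.4884.
Intermediate flow from 3 to 1: z_31 = a_31 · x_1 = 0.45 × 193.375 / 0.349375 = 87.01875 / 0.349375 ≈ 249.07.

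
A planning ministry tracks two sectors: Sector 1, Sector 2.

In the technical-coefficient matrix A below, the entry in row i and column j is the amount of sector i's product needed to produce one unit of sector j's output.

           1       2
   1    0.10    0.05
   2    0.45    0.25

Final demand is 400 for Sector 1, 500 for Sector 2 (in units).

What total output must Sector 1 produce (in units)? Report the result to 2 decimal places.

x_1 = 498.08

I − A =
  [   0.90    -0.05]
  [  -0.45     0.75]
det(I−A) = (0.90)(0.75) − (-0.05)(-0.45) = 0.6525
adj(I−A) = [[0.75, 0.05], [0.45, 0.90]]
(I − A)⁻¹ = adj(I−A) / det(I−A) ≈
  [   1.1494     0.0766]
  [   0.6897     1.3793]
x = (I − A)⁻¹ d = adj(I−A)·d / det(I−A), with det(I−A) = 0.6525:
  x_1 = (0.75·400 + 0.05·500) / 0.6525 = 325.00 / 0.6525 ≈ 498.08
  x_2 = (0.45·400 + 0.90·500) / 0.6525 = 630.00 / 0.6525 ≈ 965.52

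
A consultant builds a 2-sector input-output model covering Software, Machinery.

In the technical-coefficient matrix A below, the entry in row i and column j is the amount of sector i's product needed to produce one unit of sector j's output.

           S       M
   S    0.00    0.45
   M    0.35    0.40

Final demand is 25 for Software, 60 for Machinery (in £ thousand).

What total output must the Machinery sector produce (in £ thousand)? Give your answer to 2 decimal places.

I − A =
  [   1.00    -0.45]
  [  -0.35     0.60]
det(I−A) = (1.00)(0.60) − (-0.45)(-0.35) = 0.4425
adj(I−A) = [[0.60, 0.45], [0.35, 1.00]]
(I − A)⁻¹ = adj(I−A) / det(I−A) ≈
  [   1.3559     1.0169]
  [   0.7910     2.2599]
x = (I − A)⁻¹ d = adj(I−A)·d / det(I−A), with det(I−A) = 0.4425:
  x_S = (0.60·25 + 0.45·60) / 0.4425 = 42.00 / 0.4425 ≈ 94.92
  x_M = (0.35·25 + 1.00·60) / 0.4425 = 68.75 / 0.4425 ≈ 155.37

x_M = 155.37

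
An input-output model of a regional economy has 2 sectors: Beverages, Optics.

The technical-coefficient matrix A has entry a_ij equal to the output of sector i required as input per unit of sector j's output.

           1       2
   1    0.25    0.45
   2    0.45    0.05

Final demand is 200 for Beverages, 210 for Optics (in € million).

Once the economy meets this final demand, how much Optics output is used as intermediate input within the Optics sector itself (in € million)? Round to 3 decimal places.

z_22 = 24.265

I − A =
  [   0.75    -0.45]
  [  -0.45     0.95]
det(I−A) = (0.75)(0.95) − (-0.45)(-0.45) = 0.5100
adj(I−A) = [[0.95, 0.45], [0.45, 0.75]]
(I − A)⁻¹ = adj(I−A) / det(I−A) ≈
  [   1.8627     0.8824]
  [   0.8824     1.4706]
First solve x = (I − A)⁻¹ d = adj(I−A)·d / det(I−A); in particular x_2 = (0.45·200 + 0.75·210) / 0.5100 = 247.50 / 0.5100 ≈ 485.29412.
Intermediate flow from 2 to 2: z_22 = a_22 · x_2 = 0.05 × 247.50 / 0.5100 = 12.375 / 0.5100 ≈ 24.265.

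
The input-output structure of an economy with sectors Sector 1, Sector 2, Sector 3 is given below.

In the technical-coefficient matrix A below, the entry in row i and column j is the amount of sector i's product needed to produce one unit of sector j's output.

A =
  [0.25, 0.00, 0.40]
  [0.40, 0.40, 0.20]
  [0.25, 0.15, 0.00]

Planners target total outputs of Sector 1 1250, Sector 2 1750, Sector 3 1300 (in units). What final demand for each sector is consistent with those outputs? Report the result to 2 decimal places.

I − A =
  [   0.75     0.00    -0.40]
  [  -0.40     0.60    -0.20]
  [  -0.25    -0.15     1.00]
d = (I − A) x:
  d_1 = (+0.75)·1250 + (+0.00)·1750 + (-0.40)·1300 = 417.50
  d_2 = (-0.40)·1250 + (+0.60)·1750 + (-0.20)·1300 = 290.00
  d_3 = (-0.25)·1250 + (-0.15)·1750 + (+1.00)·1300 = 725.00

d_1 = 417.50, d_2 = 290.00, d_3 = 725.00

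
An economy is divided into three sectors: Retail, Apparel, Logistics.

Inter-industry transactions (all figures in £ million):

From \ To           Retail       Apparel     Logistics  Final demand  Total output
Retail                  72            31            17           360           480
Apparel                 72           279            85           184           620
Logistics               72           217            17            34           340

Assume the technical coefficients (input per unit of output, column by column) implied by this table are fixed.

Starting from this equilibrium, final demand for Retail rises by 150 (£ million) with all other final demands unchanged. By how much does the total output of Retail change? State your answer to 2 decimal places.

Technical coefficients a_ij = z_ij / X_j:
  a_11 = 72/480 = 0.15, a_21 = 72/480 = 0.15, a_31 = 72/480 = 0.15
  a_12 = 31/620 = 0.05, a_22 = 279/620 = 0.45, a_32 = 217/620 = 0.35
  a_13 = 17/340 = 0.05, a_23 = 85/340 = 0.25, a_33 = 17/340 = 0.05
I − A =
  [   0.85    -0.05    -0.05]
  [  -0.15     0.55    -0.25]
  [  -0.15    -0.35     0.95]
Cofactors of I−A, C_ij = (−1)^(i+j)·(minor ij) (rows/columns in the sector order above):
  C_11 = (0.55)(0.95) − (-0.25)(-0.35) = 0.4350
  C_12 = −[(-0.15)(0.95) − (-0.25)(-0.15)] = 0.1800
  C_13 = (-0.15)(-0.35) − (0.55)(-0.15) = 0.1350
  C_21 = −[(-0.05)(0.95) − (-0.05)(-0.35)] = 0.0650
  C_22 = (0.85)(0.95) − (-0.05)(-0.15) = 0.8000
  C_23 = −[(0.85)(-0.35) − (-0.05)(-0.15)] = 0.3050
  C_31 = (-0.05)(-0.25) − (-0.05)(0.55) = 0.0400
  C_32 = −[(0.85)(-0.25) − (-0.05)(-0.15)] = 0.2200
  C_33 = (0.85)(0.55) − (-0.05)(-0.15) = 0.4600
det(I−A) = Σ_j (I−A)_1j·C_1j = (0.85)(0.4350) + (-0.05)(0.1800) + (-0.05)(0.1350) = 0.3540
adj(I−A) = Cᵀ =
  [ 0.4350   0.0650   0.0400]
  [ 0.1800   0.8000   0.2200]
  [ 0.1350   0.3050   0.4600]
(I − A)⁻¹ = adj(I−A) / det(I−A) ≈
  [   1.2288     0.1836     0.1130]
  [   0.5085     2.2599     0.6215]
  [   0.3814     0.8616     1.2994]
Δx = (I − A)⁻¹ Δd with Δd having +150 in the Retail component and 0 elsewhere.
So Δx_1 = L_11 · (+150), where L_11 = adj(I−A)_11 / det(I−A) = 0.4350 / 0.3540.
Δx_1 = 0.4350 × (+150) / 0.3540 = 65.25 / 0.3540 ≈ 184.32.

Δx_1 = 184.32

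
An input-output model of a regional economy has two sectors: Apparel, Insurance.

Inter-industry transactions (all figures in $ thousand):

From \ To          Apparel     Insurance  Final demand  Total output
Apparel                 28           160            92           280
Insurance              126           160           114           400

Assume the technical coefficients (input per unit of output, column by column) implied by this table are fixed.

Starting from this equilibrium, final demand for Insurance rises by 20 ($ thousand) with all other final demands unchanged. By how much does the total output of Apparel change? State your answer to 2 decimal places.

Technical coefficients a_ij = z_ij / X_j:
  a_AA = 28/280 = 0.10, a_IA = 126/280 = 0.45
  a_AI = 160/400 = 0.40, a_II = 160/400 = 0.40
I − A =
  [   0.90    -0.40]
  [  -0.45     0.60]
det(I−A) = (0.90)(0.60) − (-0.40)(-0.45) = 0.3600
adj(I−A) = [[0.60, 0.40], [0.45, 0.90]]
(I − A)⁻¹ = adj(I−A) / det(I−A) ≈
  [   1.6667     1.1111]
  [   1.2500     2.5000]
Δx = (I − A)⁻¹ Δd with Δd having +20 in the Insurance component and 0 elsewhere.
So Δx_A = L_AI · (+20), where L_AI = adj(I−A)_AI / det(I−A) = 0.40 / 0.3600.
Δx_A = 0.40 × (+20) / 0.3600 = 8.00 / 0.3600 ≈ 22.22.

Δx_A = 22.22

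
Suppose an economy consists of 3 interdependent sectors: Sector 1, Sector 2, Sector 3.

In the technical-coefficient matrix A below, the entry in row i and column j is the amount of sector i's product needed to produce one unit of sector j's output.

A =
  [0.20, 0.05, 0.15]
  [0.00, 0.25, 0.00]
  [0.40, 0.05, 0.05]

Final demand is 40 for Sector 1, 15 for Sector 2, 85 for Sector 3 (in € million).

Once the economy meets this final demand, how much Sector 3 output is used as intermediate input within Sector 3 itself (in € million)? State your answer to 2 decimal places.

z_33 = 6.09

I − A =
  [   0.80    -0.05    -0.15]
  [   0.00     0.75     0.00]
  [  -0.40    -0.05     0.95]
Cofactors of I−A, C_ij = (−1)^(i+j)·(minor ij) (rows/columns in the sector order above):
  C_11 = (0.75)(0.95) − (0.00)(-0.05) = 0.7125
  C_12 = −[(0.00)(0.95) − (0.00)(-0.40)] = 0.0000
  C_13 = (0.00)(-0.05) − (0.75)(-0.40) = 0.3000
  C_21 = −[(-0.05)(0.95) − (-0.15)(-0.05)] = 0.0550
  C_22 = (0.80)(0.95) − (-0.15)(-0.40) = 0.7000
  C_23 = −[(0.80)(-0.05) − (-0.05)(-0.40)] = 0.0600
  C_31 = (-0.05)(0.00) − (-0.15)(0.75) = 0.1125
  C_32 = −[(0.80)(0.00) − (-0.15)(0.00)] = 0.0000
  C_33 = (0.80)(0.75) − (-0.05)(0.00) = 0.6000
det(I−A) = Σ_j (I−A)_1j·C_1j = (0.80)(0.7125) + (-0.05)(0.0000) + (-0.15)(0.3000) = 0.5250
adj(I−A) = Cᵀ =
  [ 0.7125   0.0550   0.1125]
  [ 0.0000   0.7000   0.0000]
  [ 0.3000   0.0600   0.6000]
(I − A)⁻¹ = adj(I−A) / det(I−A) ≈
  [   1.3571     0.1048     0.2143]
  [   0.0000     1.3333     0.0000]
  [   0.5714     0.1143     1.1429]
First solve x = (I − A)⁻¹ d = adj(I−A)·d / det(I−A); in particular x_3 = (0.3000·40 + 0.0600·15 + 0.6000·85) / 0.5250 = 63.90 / 0.5250 ≈ 121.7143.
Intermediate flow from 3 to 3: z_33 = a_33 · x_3 = 0.05 × 63.90 / 0.5250 = 3.195 / 0.5250 ≈ 6.09.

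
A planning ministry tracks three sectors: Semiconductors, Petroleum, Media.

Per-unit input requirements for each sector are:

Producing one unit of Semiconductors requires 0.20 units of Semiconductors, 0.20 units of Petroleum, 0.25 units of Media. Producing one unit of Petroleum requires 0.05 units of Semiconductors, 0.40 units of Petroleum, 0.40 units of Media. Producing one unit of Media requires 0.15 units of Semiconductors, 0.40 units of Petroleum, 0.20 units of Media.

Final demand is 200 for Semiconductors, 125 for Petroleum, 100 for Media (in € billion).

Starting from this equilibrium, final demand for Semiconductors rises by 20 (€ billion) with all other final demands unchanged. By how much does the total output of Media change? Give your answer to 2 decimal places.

I − A =
  [   0.80    -0.05    -0.15]
  [  -0.20     0.60    -0.40]
  [  -0.25    -0.40     0.80]
Cofactors of I−A, C_ij = (−1)^(i+j)·(minor ij) (rows/columns in the sector order above):
  C_11 = (0.60)(0.80) − (-0.40)(-0.40) = 0.3200
  C_12 = −[(-0.20)(0.80) − (-0.40)(-0.25)] = 0.2600
  C_13 = (-0.20)(-0.40) − (0.60)(-0.25) = 0.2300
  C_21 = −[(-0.05)(0.80) − (-0.15)(-0.40)] = 0.1000
  C_22 = (0.80)(0.80) − (-0.15)(-0.25) = 0.6025
  C_23 = −[(0.80)(-0.40) − (-0.05)(-0.25)] = 0.3325
  C_31 = (-0.05)(-0.40) − (-0.15)(0.60) = 0.1100
  C_32 = −[(0.80)(-0.40) − (-0.15)(-0.20)] = 0.3500
  C_33 = (0.80)(0.60) − (-0.05)(-0.20) = 0.4700
det(I−A) = Σ_j (I−A)_1j·C_1j = (0.80)(0.3200) + (-0.05)(0.2600) + (-0.15)(0.2300) = 0.2085
adj(I−A) = Cᵀ =
  [ 0.3200   0.1000   0.1100]
  [ 0.2600   0.6025   0.3500]
  [ 0.2300   0.3325   0.4700]
(I − A)⁻¹ = adj(I−A) / det(I−A) ≈
  [   1.5348     0.4796     0.5276]
  [   1.2470     2.8897     1.6787]
  [   1.1031     1.5947     2.2542]
Δx = (I − A)⁻¹ Δd with Δd having +20 in the Semiconductors component and 0 elsewhere.
So Δx_3 = L_31 · (+20), where L_31 = adj(I−A)_31 / det(I−A) = 0.2300 / 0.2085.
Δx_3 = 0.2300 × (+20) / 0.2085 = 4.60 / 0.2085 ≈ 22.06.

Δx_3 = 22.06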